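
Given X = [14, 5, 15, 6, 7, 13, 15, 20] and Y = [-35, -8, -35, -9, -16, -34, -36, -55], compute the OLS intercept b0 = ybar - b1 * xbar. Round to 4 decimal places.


The slope is b1 = -3.0248.
Sample means are xbar = 11.8750 and ybar = -28.5000.
Intercept: b0 = -28.5000 - (-3.0248)(11.8750) = 7.4190.

7.4190


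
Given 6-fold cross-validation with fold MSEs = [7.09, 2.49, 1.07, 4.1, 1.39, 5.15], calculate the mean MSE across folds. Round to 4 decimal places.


Sum of fold MSEs = 21.2900.
Average = 21.2900 / 6 = 3.5483.

3.5483


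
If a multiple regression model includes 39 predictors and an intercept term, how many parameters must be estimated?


Total coefficients = number of predictors + 1 (for the intercept).
= 39 + 1 = 40.

40


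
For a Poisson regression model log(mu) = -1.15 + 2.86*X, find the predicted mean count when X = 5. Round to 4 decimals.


eta = -1.15 + 2.86 * 5 = 13.1500.
mu = exp(13.1500) = 514011.0283.

514011.0283


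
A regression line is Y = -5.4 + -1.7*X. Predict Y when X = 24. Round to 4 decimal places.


Substitute X = 24 into the equation:
Y = -5.4 + -1.7 * 24 = -5.4 + -40.8000 = -46.2000.

-46.2000


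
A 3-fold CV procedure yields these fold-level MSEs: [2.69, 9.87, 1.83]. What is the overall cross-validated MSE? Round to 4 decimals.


Add all fold MSEs: 14.3900.
Divide by k = 3: 14.3900/3 = 4.7967.

4.7967


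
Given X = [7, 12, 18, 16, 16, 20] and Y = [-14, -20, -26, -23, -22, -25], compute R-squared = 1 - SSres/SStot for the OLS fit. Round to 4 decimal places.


After computing the OLS fit (b0=-8.3553, b1=-0.8974):
SSres = 5.6876, SStot = 93.3333.
R^2 = 1 - 5.6876/93.3333 = 0.9391.

0.9391


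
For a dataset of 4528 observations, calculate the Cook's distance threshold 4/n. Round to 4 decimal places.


Using the rule of thumb:
Threshold = 4 / 4528 = 0.0009.

0.0009


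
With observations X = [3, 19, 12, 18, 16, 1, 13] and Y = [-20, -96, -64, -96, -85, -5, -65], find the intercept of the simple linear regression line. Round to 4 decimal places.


Compute b1 = -5.0791 from the OLS formula.
With xbar = 11.7143 and ybar = -61.5714, the intercept is:
b0 = -61.5714 - -5.0791 * 11.7143 = -2.0734.

-2.0734


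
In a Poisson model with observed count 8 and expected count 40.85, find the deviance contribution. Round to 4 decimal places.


First: ln(8/40.85) = -1.630465.
Then: 8 * -1.630465 = -13.043720.
y - mu = 8 - 40.85 = -32.85.
D = 2(-13.043720 - -32.85) = 39.612560, which rounds to 39.6126.

39.6126


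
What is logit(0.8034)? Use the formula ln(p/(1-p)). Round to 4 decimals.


1 - p = 0.1966.
p/(1-p) = 4.0865.
logit = ln(4.0865) = 1.4077.

1.4077


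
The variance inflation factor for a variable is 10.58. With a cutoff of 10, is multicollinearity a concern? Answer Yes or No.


Compare VIF = 10.58 to the threshold of 10.
10.58 >= 10, so the answer is Yes.

Yes


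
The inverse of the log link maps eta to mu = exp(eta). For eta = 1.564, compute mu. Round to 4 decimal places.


mu = exp(eta) = exp(1.564).
= 4.7779.

4.7779


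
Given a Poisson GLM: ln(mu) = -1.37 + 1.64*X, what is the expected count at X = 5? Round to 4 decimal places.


Compute eta = -1.37 + 1.64 * 5 = 6.8300.
Apply inverse link: mu = e^6.8300 = 925.1908.

925.1908


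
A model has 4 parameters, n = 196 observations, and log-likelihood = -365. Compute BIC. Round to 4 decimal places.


k * ln(n) = 4 * ln(196) = 4 * 5.278115 = 21.112460.
-2 * loglik = -2 * (-365) = 730.
BIC = 21.112460 + 730 = 751.112460, which rounds to 751.1125.

751.1125


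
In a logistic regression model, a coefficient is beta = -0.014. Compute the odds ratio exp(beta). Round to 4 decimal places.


Odds ratio = exp(beta) = exp(-0.014).
= 0.9861.

0.9861


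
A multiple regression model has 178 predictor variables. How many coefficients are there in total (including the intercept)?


Each predictor gets one coefficient, plus one intercept.
Total parameters = 178 + 1 = 179.

179


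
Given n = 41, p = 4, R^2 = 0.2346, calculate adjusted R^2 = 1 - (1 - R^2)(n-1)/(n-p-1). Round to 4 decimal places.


Adjusted R^2 = 1 - (1 - R^2) * (n-1)/(n-p-1).
(1 - R^2) = 0.7654.
(n-1)/(n-p-1) = 40/36.
(1 - R^2) * (n-1) = 0.7654 * 40 = 30.6160.
Divide by (n-p-1): 30.6160 / 36 = 0.8504.
Adj R^2 = 1 - 0.8504 = 0.1496.

0.1496


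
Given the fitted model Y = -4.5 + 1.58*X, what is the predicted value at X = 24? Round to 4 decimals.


Plug X = 24 into Y = -4.5 + 1.58*X:
Y = -4.5 + 37.9200 = 33.4200.

33.4200


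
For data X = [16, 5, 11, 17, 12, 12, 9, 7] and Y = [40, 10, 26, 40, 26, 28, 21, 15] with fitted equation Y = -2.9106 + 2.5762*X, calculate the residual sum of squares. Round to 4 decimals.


Compute predicted values, then residuals = yi - yhat_i.
Residuals: [1.6914, 0.0296, 0.5724, -0.8848, -2.0038, -0.0038, 0.7248, -0.1228].
SSres = sum(residual^2) = 8.5279.

8.5279


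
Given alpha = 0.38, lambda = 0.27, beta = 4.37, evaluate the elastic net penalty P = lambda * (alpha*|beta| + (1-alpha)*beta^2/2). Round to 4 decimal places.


L1 component = 0.38 * |4.37| = 1.6606.
L2 component = 0.62 * 4.37^2 / 2 = 5.9200.
Penalty = 0.27 * (1.6606 + 5.9200) = 0.27 * 7.5806 = 2.0468.

2.0468


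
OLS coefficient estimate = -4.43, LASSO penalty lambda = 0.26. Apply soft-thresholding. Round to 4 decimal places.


Absolute value: |-4.43| = 4.43.
Compare to lambda = 0.26.
Since |beta| > lambda, coefficient = sign(beta)*(|beta| - lambda) = -4.1700.

-4.1700


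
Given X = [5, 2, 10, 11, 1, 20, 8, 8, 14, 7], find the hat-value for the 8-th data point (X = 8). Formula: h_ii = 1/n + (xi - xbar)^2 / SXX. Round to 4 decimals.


n = 10, xbar = 8.6000.
SXX = sum((xi - xbar)^2) = 284.4000.
h = 1/10 + (8 - 8.6000)^2 / 284.4000 = 0.1013.

0.1013


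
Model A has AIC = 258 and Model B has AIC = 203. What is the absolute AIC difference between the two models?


Compute |258 - 203| = 55.
Model B has the smaller AIC.

55


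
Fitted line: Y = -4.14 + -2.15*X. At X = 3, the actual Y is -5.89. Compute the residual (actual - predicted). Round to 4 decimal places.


Predicted = -4.14 + -2.15 * 3 = -10.5900.
Residual = -5.89 - -10.5900 = 4.7000.

4.7000


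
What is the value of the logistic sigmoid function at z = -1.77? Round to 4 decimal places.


exp(1.7700) = 5.8709.
1 + exp(-z) = 6.8709.
sigmoid = 1/6.8709 = 0.1455.

0.1455


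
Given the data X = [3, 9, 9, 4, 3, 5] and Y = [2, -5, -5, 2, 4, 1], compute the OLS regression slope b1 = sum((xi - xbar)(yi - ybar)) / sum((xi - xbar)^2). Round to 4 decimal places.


The sample means are xbar = 5.5000 and ybar = -0.1667.
Compute S_xx = 39.5000 and S_xy = -53.5000.
Slope b1 = S_xy / S_xx = -53.5000 / 39.5000 = -1.3544.

-1.3544


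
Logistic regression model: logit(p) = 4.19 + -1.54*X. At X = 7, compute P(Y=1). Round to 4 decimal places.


Compute z = 4.19 + (-1.54)(7) = -6.5900.
exp(-z) = 727.7809.
P = 1/(1 + 727.7809) = 0.0014.

0.0014


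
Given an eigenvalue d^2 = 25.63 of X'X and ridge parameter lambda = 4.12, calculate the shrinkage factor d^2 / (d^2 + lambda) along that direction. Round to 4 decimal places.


d^2 + lambda = 25.63 + 4.12 = 29.7500.
Shrinkage factor = 25.63/29.7500 = 0.8615.

0.8615


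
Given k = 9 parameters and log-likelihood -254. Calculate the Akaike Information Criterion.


AIC = 2k - 2*loglik = 2(9) - 2(-254).
= 18 + 508 = 526.

526


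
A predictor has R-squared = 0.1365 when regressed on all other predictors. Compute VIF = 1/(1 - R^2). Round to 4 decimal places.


Denominator: 1 - 0.1365 = 0.8635.
VIF = 1 / 0.8635 = 1.1581.

1.1581


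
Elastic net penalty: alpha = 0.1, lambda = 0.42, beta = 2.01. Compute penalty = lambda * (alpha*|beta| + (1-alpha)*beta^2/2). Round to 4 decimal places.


Compute:
L1 = 0.1 * 2.01 = 0.2010.
L2 = 0.9 * 2.01^2 / 2 = 1.8180.
Penalty = 0.42 * (0.2010 + 1.8180) = 0.8480.

0.8480


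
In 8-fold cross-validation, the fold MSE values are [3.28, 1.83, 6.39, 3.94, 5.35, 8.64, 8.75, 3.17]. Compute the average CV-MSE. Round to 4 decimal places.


Add all fold MSEs: 41.3500.
Divide by k = 8: 41.3500/8 = 5.1688.

5.1688


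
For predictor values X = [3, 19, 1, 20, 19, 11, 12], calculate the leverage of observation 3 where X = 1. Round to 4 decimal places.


n = 7, xbar = 12.1429.
SXX = sum((xi - xbar)^2) = 364.8571.
h = 1/7 + (1 - 12.1429)^2 / 364.8571 = 0.4832.

0.4832


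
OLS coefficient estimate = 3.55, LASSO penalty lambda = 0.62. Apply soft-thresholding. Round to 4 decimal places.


Check: |3.55| = 3.55 vs lambda = 0.62.
Since |beta| > lambda, coefficient = sign(beta)*(|beta| - lambda) = 2.9300.
Soft-thresholded coefficient = 2.9300.

2.9300


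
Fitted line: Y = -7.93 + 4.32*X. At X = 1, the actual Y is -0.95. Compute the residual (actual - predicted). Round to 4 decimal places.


Fitted value at X = 1 is yhat = -7.93 + 4.32*1 = -3.6100.
Residual = -0.95 - -3.6100 = 2.6600.

2.6600


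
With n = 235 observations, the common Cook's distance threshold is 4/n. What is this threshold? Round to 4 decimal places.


Cook's distance cutoff = 4/n = 4/235.
= 0.0170.

0.0170


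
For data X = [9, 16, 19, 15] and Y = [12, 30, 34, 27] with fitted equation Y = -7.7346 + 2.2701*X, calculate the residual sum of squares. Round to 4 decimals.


Compute predicted values, then residuals = yi - yhat_i.
Residuals: [-0.6963, 1.4130, -1.3973, 0.6831].
SSres = sum(residual^2) = 4.9005.

4.9005


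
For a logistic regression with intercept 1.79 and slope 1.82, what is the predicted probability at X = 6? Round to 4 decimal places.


z = 1.79 + 1.82 * 6 = 12.7100.
Sigmoid: P = 1 / (1 + exp(-12.7100)) = 1.0000.

1.0000


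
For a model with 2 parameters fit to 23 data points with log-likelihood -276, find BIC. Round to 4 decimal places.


Compute k*ln(n) = 2*ln(23) = 2*3.135494 = 6.270988.
Then -2*loglik = 552.
BIC = 6.270988 + 552 = 558.270988, which rounds to 558.2710.

558.2710


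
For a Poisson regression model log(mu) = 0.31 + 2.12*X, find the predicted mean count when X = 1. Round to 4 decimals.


Linear predictor: eta = 0.31 + (2.12)(1) = 2.4300.
Expected count: mu = exp(2.4300) = 11.3589.

11.3589


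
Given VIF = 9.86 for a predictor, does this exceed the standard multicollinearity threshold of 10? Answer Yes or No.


Check: VIF = 9.86 vs threshold = 10.
Since 9.86 < 10, the answer is No.

No


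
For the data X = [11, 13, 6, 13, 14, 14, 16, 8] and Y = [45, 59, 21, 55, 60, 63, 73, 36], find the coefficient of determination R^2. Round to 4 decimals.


Fit the OLS line: b0 = -6.9905, b1 = 4.9255.
SSres = 34.4374.
SStot = 1948.0000.
R^2 = 1 - 34.4374/1948.0000 = 0.9823.

0.9823


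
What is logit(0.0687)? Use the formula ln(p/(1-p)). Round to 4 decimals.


The odds are p/(1-p) = 0.0687 / 0.9313 = 0.0738.
logit(p) = ln(0.0738) = -2.6068.

-2.6068


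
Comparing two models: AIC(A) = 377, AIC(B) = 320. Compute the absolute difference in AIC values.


Absolute difference = |377 - 320| = 57.
The model with lower AIC (B) is preferred.

57


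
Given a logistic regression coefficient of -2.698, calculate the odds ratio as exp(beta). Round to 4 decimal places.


Odds ratio = exp(beta) = exp(-2.698).
= 0.0673.

0.0673


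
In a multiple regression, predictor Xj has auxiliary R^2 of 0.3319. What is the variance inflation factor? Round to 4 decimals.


Using VIF = 1/(1 - R^2_j):
1 - 0.3319 = 0.6681.
VIF = 1.4968.

1.4968


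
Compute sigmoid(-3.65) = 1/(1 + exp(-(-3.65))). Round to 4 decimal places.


Compute exp(3.6500) = 38.4747.
Sigmoid = 1 / (1 + 38.4747) = 1 / 39.4747 = 0.0253.

0.0253


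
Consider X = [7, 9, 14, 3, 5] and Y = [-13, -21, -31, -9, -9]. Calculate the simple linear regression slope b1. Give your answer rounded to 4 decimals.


First compute the means: xbar = 7.6000, ybar = -16.6000.
Then S_xx = sum((xi - xbar)^2) = 71.2000.
S_xy = sum((xi - xbar)(yi - ybar)) = -155.2000.
b1 = S_xy / S_xx = -155.2000 / 71.2000 = -2.1798.

-2.1798


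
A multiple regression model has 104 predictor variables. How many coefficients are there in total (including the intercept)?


Each predictor gets one coefficient, plus one intercept.
Total parameters = 104 + 1 = 105.

105


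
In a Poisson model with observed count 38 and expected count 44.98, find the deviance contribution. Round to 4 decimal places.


Compute y*ln(y/mu) = 38*ln(38/44.98) = 38*-0.168632 = -6.408016.
y - mu = -6.98.
D = 2*(-6.408016 - (-6.98)) = 1.143968, which rounds to 1.1440.

1.1440


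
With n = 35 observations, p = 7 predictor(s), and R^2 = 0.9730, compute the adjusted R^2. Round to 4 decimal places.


Using the formula:
(1 - 0.9730) = 0.0270.
Multiply by 34/27: 0.0270 * 34 = 0.9180, then 0.9180 / 27 = 0.0340.
Adj R^2 = 1 - 0.0340 = 0.9660.

0.9660


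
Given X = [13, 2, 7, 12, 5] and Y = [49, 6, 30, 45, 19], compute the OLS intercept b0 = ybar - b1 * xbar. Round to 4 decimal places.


The slope is b1 = 3.8226.
Sample means are xbar = 7.8000 and ybar = 29.8000.
Intercept: b0 = 29.8000 - (3.8226)(7.8000) = -0.0161.

-0.0161


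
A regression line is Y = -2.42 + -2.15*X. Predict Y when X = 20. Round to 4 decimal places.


Predicted value:
Y = -2.42 + (-2.15)(20) = -2.42 + -43.0000 = -45.4200.

-45.4200


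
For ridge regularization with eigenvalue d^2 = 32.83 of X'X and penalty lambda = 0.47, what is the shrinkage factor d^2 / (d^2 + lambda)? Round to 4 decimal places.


d^2 + lambda = 32.83 + 0.47 = 33.3000.
Shrinkage factor = 32.83/33.3000 = 0.9859.

0.9859


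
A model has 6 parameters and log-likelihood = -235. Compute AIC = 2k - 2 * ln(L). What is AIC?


Compute:
2k = 2*6 = 12.
-2*loglik = -2*(-235) = 470.
AIC = 12 + 470 = 482.

482


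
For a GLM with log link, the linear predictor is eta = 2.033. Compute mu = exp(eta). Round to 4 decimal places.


The inverse log link gives:
mu = exp(2.033) = 7.6370.

7.6370


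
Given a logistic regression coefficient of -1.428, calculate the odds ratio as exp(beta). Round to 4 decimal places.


Odds ratio = exp(beta) = exp(-1.428).
= 0.2398.

0.2398


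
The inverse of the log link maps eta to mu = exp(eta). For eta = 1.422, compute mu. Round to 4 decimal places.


The inverse log link gives:
mu = exp(1.422) = 4.1454.

4.1454


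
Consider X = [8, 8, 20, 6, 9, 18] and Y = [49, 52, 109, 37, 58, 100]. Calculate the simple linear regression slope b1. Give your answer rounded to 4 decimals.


Calculate xbar = 11.5000, ybar = 67.5000.
S_xx = 175.5000, S_xy = 874.5000.
Using b1 = S_xy / S_xx = 874.5000 / 175.5000, we get b1 = 4.9829.

4.9829


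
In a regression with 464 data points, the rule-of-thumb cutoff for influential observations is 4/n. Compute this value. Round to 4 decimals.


Cook's distance cutoff = 4/n = 4/464.
= 0.0086.

0.0086


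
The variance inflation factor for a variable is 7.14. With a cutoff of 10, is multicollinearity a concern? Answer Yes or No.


Check: VIF = 7.14 vs threshold = 10.
Since 7.14 < 10, the answer is No.

No


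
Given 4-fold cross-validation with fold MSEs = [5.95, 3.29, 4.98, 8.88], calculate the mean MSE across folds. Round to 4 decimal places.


Sum of fold MSEs = 23.1000.
Average = 23.1000 / 4 = 5.7750.

5.7750


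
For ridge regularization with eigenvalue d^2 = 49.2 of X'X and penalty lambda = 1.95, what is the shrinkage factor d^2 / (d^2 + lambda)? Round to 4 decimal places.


d^2 + lambda = 49.2 + 1.95 = 51.1500.
Shrinkage factor = 49.2/51.1500 = 0.9619.

0.9619


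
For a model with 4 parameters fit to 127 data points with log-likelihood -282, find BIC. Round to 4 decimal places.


ln(127) = 4.844187.
k * ln(n) = 4 * 4.844187 = 19.376748.
-2L = 564.
BIC = 19.376748 + 564 = 583.376748, which rounds to 583.3767.

583.3767


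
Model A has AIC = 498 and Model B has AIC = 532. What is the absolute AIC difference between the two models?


|AIC_A - AIC_B| = |498 - 532| = 34.
Model A is preferred (lower AIC).

34


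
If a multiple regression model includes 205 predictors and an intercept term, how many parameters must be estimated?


Each predictor gets one coefficient, plus one intercept.
Total parameters = 205 + 1 = 206.

206


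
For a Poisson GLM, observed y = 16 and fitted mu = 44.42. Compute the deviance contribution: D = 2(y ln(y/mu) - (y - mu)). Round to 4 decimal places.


y/mu = 16/44.42 = 0.360198 (approx.), and ln(16/44.42) = -1.021101.
y * ln(y/mu) = 16 * -1.021101 = -16.337616.
y - mu = -28.42.
D = 2 * (-16.337616 - -28.42) = 24.164768, which rounds to 24.1648.

24.1648


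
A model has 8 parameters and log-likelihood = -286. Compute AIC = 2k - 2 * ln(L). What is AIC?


Compute:
2k = 2*8 = 16.
-2*loglik = -2*(-286) = 572.
AIC = 16 + 572 = 588.

588


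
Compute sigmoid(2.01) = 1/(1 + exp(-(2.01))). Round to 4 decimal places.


First, exp(-2.0100) = 0.1340.
Then sigma(z) = 1/(1 + 0.1340) = 0.8818.

0.8818


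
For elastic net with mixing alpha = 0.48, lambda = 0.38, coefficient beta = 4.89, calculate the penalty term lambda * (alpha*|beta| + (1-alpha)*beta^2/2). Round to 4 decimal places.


Compute:
L1 = 0.48 * 4.89 = 2.3472.
L2 = 0.52 * 4.89^2 / 2 = 6.2171.
Penalty = 0.38 * (2.3472 + 6.2171) = 3.2545.

3.2545


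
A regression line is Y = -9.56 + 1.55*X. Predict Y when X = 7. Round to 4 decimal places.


Substitute X = 7 into the equation:
Y = -9.56 + 1.55 * 7 = -9.56 + 10.8500 = 1.2900.

1.2900


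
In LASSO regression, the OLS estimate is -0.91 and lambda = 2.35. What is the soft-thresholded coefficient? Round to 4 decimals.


Check: |-0.91| = 0.91 vs lambda = 2.35.
Since |beta| <= lambda, the coefficient is set to 0.
Soft-thresholded coefficient = 0.0000.

0.0000


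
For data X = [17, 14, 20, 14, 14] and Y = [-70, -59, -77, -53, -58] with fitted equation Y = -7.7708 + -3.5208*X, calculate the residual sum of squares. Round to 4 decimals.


For each point, residual = actual - predicted.
Residuals: [-2.3756, -1.9380, 1.1868, 4.0620, -0.9380].
Sum of squared residuals = 28.1875.

28.1875


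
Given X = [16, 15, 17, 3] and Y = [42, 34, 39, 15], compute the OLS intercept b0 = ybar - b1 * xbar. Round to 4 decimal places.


The slope is b1 = 1.8058.
Sample means are xbar = 12.7500 and ybar = 32.5000.
Intercept: b0 = 32.5000 - (1.8058)(12.7500) = 9.4757.

9.4757


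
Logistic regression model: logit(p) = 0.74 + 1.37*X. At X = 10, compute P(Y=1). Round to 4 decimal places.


z = 0.74 + 1.37 * 10 = 14.4400.
Sigmoid: P = 1 / (1 + exp(-14.4400)) = 1.0000.

1.0000


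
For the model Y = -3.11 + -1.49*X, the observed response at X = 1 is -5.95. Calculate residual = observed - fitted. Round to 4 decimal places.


Predicted = -3.11 + -1.49 * 1 = -4.6000.
Residual = -5.95 - -4.6000 = -1.3500.

-1.3500


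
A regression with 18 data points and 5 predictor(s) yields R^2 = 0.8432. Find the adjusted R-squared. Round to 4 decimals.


Plug in: Adj R^2 = 1 - (1 - 0.8432) * 17/12.
= 1 - 0.1568 * 17/12
= 1 - 2.6656 / 12
= 1 - 0.2221 = 0.7779.

0.7779


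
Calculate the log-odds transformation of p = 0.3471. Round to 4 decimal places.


1 - p = 0.6529.
p/(1-p) = 0.5316.
logit = ln(0.5316) = -0.6318.

-0.6318


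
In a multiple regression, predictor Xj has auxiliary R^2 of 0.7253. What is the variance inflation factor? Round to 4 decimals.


Using VIF = 1/(1 - R^2_j):
1 - 0.7253 = 0.2747.
VIF = 3.6403.

3.6403


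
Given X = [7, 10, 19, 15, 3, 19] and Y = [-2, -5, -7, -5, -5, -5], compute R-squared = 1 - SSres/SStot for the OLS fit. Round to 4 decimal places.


After computing the OLS fit (b0=-3.1968, b1=-0.1345):
SSres = 8.9101, SStot = 12.8333.
R^2 = 1 - 8.9101/12.8333 = 0.3057.

0.3057


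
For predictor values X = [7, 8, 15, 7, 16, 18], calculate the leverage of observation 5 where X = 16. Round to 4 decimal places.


Compute xbar = 11.8333 with n = 6 observations.
SXX = 126.8333.
Leverage = 1/6 + (16 - 11.8333)^2/126.8333 = 0.3035.

0.3035


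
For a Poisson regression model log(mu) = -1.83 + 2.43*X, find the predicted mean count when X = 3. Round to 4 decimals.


Compute eta = -1.83 + 2.43 * 3 = 5.4600.
Apply inverse link: mu = e^5.4600 = 235.0974.

235.0974


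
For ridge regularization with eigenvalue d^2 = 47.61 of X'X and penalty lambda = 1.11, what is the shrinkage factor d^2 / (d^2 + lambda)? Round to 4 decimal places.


Compute the denominator: 47.61 + 1.11 = 48.7200.
Shrinkage factor = 47.61 / 48.7200 = 0.9772.

0.9772


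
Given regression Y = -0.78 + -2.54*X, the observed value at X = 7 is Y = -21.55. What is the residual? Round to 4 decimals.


Fitted value at X = 7 is yhat = -0.78 + -2.54*7 = -18.5600.
Residual = -21.55 - -18.5600 = -2.9900.

-2.9900


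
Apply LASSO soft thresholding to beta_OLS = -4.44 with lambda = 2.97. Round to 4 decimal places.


|beta_OLS| = 4.44.
lambda = 2.97.
Since |beta| > lambda, coefficient = sign(beta)*(|beta| - lambda) = -1.4700.
Result = -1.4700.

-1.4700


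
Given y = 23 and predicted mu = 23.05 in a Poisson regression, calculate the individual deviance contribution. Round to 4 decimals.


Compute y*ln(y/mu) = 23*ln(23/23.05) = 23*-0.002172 = -0.049956.
y - mu = -0.05.
D = 2*(-0.049956 - (-0.05)) = 0.000088, which rounds to 0.0001.

0.0001


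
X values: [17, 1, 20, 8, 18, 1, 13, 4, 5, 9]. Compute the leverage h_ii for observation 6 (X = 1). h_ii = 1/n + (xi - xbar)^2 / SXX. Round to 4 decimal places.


n = 10, xbar = 9.6000.
SXX = sum((xi - xbar)^2) = 448.4000.
h = 1/10 + (1 - 9.6000)^2 / 448.4000 = 0.2649.

0.2649


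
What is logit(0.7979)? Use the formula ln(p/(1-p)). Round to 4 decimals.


The odds are p/(1-p) = 0.7979 / 0.2021 = 3.9480.
logit(p) = ln(3.9480) = 1.3732.

1.3732


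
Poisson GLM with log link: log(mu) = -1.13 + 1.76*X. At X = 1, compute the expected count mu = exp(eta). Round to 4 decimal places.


Linear predictor: eta = -1.13 + (1.76)(1) = 0.6300.
Expected count: mu = exp(0.6300) = 1.8776.

1.8776


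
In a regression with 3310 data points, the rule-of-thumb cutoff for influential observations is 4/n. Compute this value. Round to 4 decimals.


Cook's distance cutoff = 4/n = 4/3310.
= 0.0012.

0.0012


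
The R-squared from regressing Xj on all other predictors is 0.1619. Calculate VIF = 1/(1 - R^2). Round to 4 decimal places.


VIF = 1 / (1 - 0.1619).
= 1 / 0.8381 = 1.1932.

1.1932


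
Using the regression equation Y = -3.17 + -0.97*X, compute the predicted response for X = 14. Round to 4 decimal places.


Substitute X = 14 into the equation:
Y = -3.17 + -0.97 * 14 = -3.17 + -13.5800 = -16.7500.

-16.7500


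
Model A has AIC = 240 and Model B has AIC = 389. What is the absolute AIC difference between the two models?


Compute |240 - 389| = 149.
Model A has the smaller AIC.

149


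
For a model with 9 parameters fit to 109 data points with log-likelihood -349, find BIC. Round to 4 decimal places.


k * ln(n) = 9 * ln(109) = 9 * 4.691348 = 42.222132.
-2 * loglik = -2 * (-349) = 698.
BIC = 42.222132 + 698 = 740.222132, which rounds to 740.2221.

740.2221


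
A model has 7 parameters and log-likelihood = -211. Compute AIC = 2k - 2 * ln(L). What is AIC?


AIC = 2*7 - 2*(-211).
= 14 + 422 = 436.

436


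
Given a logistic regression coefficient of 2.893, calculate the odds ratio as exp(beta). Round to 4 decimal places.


exp(2.893) = 18.0474.
So the odds ratio is 18.0474.

18.0474


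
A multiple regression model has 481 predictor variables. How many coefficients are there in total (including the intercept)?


Including the intercept, the model has 481 predictor coefficients + 1 intercept.
Total = 482.

482


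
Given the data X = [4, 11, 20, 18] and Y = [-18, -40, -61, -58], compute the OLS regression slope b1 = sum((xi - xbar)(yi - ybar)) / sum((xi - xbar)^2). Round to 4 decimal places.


The sample means are xbar = 13.2500 and ybar = -44.2500.
Compute S_xx = 158.7500 and S_xy = -430.7500.
Slope b1 = S_xy / S_xx = -430.7500 / 158.7500 = -2.7134.

-2.7134


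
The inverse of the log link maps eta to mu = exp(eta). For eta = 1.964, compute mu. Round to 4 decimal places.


Apply the inverse link:
mu = e^1.964 = 7.1278.

7.1278


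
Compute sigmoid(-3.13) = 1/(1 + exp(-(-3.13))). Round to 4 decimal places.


exp(3.1300) = 22.8740.
1 + exp(-z) = 23.8740.
sigmoid = 1/23.8740 = 0.0419.

0.0419


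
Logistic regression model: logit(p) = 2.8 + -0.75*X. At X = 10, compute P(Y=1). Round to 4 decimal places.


Linear predictor: z = 2.8 + -0.75 * 10 = -4.7000.
P = 1/(1 + exp(4.7000)) = 1/(1 + 109.9472) = 0.0090.

0.0090


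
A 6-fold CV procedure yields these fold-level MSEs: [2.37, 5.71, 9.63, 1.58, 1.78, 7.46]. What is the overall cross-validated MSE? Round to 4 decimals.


Add all fold MSEs: 28.5300.
Divide by k = 6: 28.5300/6 = 4.7550.

4.7550


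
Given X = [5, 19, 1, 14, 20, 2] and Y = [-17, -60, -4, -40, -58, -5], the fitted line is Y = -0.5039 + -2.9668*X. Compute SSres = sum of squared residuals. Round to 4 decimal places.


Predicted values from Y = -0.5039 + -2.9668*X.
Residuals: [-1.6621, -3.1269, -0.5293, 2.0391, 1.8399, 1.4375].
SSres = 22.4298.

22.4298


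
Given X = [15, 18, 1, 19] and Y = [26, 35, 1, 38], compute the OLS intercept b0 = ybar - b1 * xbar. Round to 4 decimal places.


Compute b1 = 2.0024 from the OLS formula.
With xbar = 13.2500 and ybar = 25.0000, the intercept is:
b0 = 25.0000 - 2.0024 * 13.2500 = -1.5317.

-1.5317


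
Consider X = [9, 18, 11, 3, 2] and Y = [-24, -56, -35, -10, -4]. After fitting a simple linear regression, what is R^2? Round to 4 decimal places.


Fit the OLS line: b0 = 1.5248, b1 = -3.1773.
SSres = 16.6809.
SStot = 1724.8000.
R^2 = 1 - 16.6809/1724.8000 = 0.9903.

0.9903


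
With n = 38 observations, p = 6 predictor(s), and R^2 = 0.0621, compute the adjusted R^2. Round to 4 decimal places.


Adjusted R^2 = 1 - (1 - R^2) * (n-1)/(n-p-1).
(1 - R^2) = 0.9379.
(n-1)/(n-p-1) = 37/31.
(1 - R^2) * (n-1) = 0.9379 * 37 = 34.7023.
Divide by (n-p-1): 34.7023 / 31 = 1.1194.
Adj R^2 = 1 - 1.1194 = -0.1194.

-0.1194


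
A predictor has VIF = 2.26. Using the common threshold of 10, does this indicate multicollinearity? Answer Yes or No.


Compare VIF = 2.26 to the threshold of 10.
2.26 < 10, so the answer is No.

No


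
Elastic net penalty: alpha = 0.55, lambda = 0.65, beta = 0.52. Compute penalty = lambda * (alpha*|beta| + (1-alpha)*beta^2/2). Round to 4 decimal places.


Compute:
L1 = 0.55 * 0.52 = 0.2860.
L2 = 0.45 * 0.52^2 / 2 = 0.0608.
Penalty = 0.65 * (0.2860 + 0.0608) = 0.2254.

0.2254


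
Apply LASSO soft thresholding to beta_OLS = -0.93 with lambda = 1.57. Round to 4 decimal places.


|beta_OLS| = 0.93.
lambda = 1.57.
Since |beta| <= lambda, the coefficient is set to 0.
Result = 0.0000.

0.0000


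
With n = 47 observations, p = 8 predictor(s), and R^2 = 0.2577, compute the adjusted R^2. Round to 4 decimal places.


Using the formula:
(1 - 0.2577) = 0.7423.
Multiply by 46/38: 0.7423 * 46 = 34.1458, then 34.1458 / 38 = 0.8986.
Adj R^2 = 1 - 0.8986 = 0.1014.

0.1014


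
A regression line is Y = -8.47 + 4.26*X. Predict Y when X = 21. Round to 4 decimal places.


Predicted value:
Y = -8.47 + (4.26)(21) = -8.47 + 89.4600 = 80.9900.

80.9900


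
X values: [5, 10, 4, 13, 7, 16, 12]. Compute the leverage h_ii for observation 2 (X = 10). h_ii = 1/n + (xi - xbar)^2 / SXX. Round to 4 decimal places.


Mean of X: xbar = 9.5714.
SXX = 117.7143.
For X = 10: h = 1/7 + (10 - 9.5714)^2/117.7143 = 0.1444.

0.1444


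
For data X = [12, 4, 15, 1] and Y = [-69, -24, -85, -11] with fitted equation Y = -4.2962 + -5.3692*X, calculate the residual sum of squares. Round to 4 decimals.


For each point, residual = actual - predicted.
Residuals: [-0.2734, 1.7730, -0.1658, -1.3346].
Sum of squared residuals = 5.0269.

5.0269


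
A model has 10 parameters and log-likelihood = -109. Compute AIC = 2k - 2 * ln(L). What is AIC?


AIC = 2k - 2*loglik = 2(10) - 2(-109).
= 20 + 218 = 238.

238


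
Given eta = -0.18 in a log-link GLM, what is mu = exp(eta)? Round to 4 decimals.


The inverse log link gives:
mu = exp(-0.18) = 0.8353.

0.8353


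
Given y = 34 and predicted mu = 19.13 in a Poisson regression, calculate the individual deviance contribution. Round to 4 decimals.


Compute y*ln(y/mu) = 34*ln(34/19.13) = 34*0.575103 = 19.553502.
y - mu = 14.87.
D = 2*(19.553502 - (14.87)) = 9.367004, which rounds to 9.3670.

9.3670


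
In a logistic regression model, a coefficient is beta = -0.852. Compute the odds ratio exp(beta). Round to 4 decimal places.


Odds ratio = exp(beta) = exp(-0.852).
= 0.4266.

0.4266


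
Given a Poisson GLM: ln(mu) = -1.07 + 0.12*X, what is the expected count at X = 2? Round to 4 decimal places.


Linear predictor: eta = -1.07 + (0.12)(2) = -0.8300.
Expected count: mu = exp(-0.8300) = 0.4360.

0.4360


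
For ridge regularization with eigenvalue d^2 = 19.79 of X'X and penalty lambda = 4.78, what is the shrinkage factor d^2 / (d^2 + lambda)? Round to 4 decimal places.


Denominator = d^2 + lambda = 19.79 + 4.78 = 24.5700.
Shrinkage = 19.79 / 24.5700 = 0.8055.

0.8055


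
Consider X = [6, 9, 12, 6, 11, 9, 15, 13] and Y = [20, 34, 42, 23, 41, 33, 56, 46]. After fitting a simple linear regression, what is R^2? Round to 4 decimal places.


Fit the OLS line: b0 = -0.2384, b1 = 3.6655.
SSres = 13.7221.
SStot = 992.8750.
R^2 = 1 - 13.7221/992.8750 = 0.9862.

0.9862


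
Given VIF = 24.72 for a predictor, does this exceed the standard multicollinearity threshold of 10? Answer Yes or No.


The threshold is 10.
VIF = 24.72 is >= 10.
Multicollinearity indication: Yes.

Yes


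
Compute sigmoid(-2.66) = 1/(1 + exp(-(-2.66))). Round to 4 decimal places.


First, exp(2.6600) = 14.2963.
Then sigma(z) = 1/(1 + 14.2963) = 0.0654.

0.0654


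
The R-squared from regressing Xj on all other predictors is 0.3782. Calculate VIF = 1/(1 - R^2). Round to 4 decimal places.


VIF = 1 / (1 - 0.3782).
= 1 / 0.6218 = 1.6082.

1.6082


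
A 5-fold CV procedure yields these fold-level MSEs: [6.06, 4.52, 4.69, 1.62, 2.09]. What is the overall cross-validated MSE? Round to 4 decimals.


Add all fold MSEs: 18.9800.
Divide by k = 5: 18.9800/5 = 3.7960.

3.7960


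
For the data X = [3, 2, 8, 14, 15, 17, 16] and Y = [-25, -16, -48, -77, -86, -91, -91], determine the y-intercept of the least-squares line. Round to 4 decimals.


Compute b1 = -5.0621 from the OLS formula.
With xbar = 10.7143 and ybar = -62.0000, the intercept is:
b0 = -62.0000 - -5.0621 * 10.7143 = -7.7637.

-7.7637


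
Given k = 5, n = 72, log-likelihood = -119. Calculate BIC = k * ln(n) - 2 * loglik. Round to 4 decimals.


k * ln(n) = 5 * ln(72) = 5 * 4.276666 = 21.383330.
-2 * loglik = -2 * (-119) = 238.
BIC = 21.383330 + 238 = 259.383330, which rounds to 259.3833.

259.3833


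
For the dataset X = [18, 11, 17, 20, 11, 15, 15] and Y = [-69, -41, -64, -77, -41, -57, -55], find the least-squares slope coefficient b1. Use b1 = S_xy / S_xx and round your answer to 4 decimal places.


First compute the means: xbar = 15.2857, ybar = -57.7143.
Then S_xx = sum((xi - xbar)^2) = 69.4286.
S_xy = sum((xi - xbar)(yi - ybar)) = -276.5714.
b1 = S_xy / S_xx = -276.5714 / 69.4286 = -3.9835.

-3.9835


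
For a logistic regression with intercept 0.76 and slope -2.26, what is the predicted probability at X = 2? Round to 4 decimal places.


Linear predictor: z = 0.76 + -2.26 * 2 = -3.7600.
P = 1/(1 + exp(3.7600)) = 1/(1 + 42.9484) = 0.0228.

0.0228


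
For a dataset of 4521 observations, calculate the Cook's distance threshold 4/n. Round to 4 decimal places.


Using the rule of thumb:
Threshold = 4 / 4521 = 0.0009.

0.0009


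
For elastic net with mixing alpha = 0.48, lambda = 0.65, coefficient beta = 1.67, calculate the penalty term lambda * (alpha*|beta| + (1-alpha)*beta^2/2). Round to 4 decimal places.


alpha * |beta| = 0.48 * 1.67 = 0.8016.
(1-alpha) * beta^2/2 = 0.52 * 2.7889/2 = 0.7251.
Total = 0.65 * (0.8016 + 0.7251) = 0.9924.

0.9924


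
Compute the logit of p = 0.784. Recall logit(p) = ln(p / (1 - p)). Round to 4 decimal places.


1 - p = 0.216.
p/(1-p) = 3.6296.
logit = ln(3.6296) = 1.2891.

1.2891


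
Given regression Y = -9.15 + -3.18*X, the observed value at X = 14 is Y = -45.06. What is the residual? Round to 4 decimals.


Predicted = -9.15 + -3.18 * 14 = -53.6700.
Residual = -45.06 - -53.6700 = 8.6100.

8.6100


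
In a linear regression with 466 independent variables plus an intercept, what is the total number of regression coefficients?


Including the intercept, the model has 466 predictor coefficients + 1 intercept.
Total = 467.

467


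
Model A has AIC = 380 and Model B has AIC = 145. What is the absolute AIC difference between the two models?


|AIC_A - AIC_B| = |380 - 145| = 235.
Model B is preferred (lower AIC).

235


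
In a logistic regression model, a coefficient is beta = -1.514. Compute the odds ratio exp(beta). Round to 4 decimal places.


exp(-1.514) = 0.2200.
So the odds ratio is 0.2200.

0.2200


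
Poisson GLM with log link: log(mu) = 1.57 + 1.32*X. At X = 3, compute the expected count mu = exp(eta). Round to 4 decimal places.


Linear predictor: eta = 1.57 + (1.32)(3) = 5.5300.
Expected count: mu = exp(5.5300) = 252.1439.

252.1439


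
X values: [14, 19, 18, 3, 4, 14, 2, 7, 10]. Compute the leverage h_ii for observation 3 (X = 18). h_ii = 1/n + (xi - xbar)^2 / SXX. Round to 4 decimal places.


n = 9, xbar = 10.1111.
SXX = sum((xi - xbar)^2) = 334.8889.
h = 1/9 + (18 - 10.1111)^2 / 334.8889 = 0.2969.

0.2969


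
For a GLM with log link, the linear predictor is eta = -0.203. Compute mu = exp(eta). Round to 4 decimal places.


The inverse log link gives:
mu = exp(-0.203) = 0.8163.

0.8163


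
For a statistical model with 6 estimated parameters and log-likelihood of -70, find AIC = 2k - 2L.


AIC = 2*6 - 2*(-70).
= 12 + 140 = 152.

152


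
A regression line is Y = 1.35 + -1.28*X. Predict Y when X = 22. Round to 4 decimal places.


Plug X = 22 into Y = 1.35 + -1.28*X:
Y = 1.35 + -28.1600 = -26.8100.

-26.8100


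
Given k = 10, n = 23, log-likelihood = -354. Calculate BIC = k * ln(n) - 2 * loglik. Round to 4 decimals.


Compute k*ln(n) = 10*ln(23) = 10*3.135494 = 31.354940.
Then -2*loglik = 708.
BIC = 31.354940 + 708 = 739.354940, which rounds to 739.3549.

739.3549


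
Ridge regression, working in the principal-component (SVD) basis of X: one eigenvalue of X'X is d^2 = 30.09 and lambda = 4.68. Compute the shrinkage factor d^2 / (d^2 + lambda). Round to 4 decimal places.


d^2 + lambda = 30.09 + 4.68 = 34.7700.
Shrinkage factor = 30.09/34.7700 = 0.8654.

0.8654


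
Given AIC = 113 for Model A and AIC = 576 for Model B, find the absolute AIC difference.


Absolute difference = |113 - 576| = 463.
The model with lower AIC (A) is preferred.

463


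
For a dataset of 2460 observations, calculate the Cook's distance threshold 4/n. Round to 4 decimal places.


Using the rule of thumb:
Threshold = 4 / 2460 = 0.0016.

0.0016


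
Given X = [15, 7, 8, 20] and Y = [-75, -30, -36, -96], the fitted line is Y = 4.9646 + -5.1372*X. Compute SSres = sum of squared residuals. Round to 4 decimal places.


For each point, residual = actual - predicted.
Residuals: [-2.9066, 0.9958, 0.1330, 1.7794].
Sum of squared residuals = 12.6239.

12.6239


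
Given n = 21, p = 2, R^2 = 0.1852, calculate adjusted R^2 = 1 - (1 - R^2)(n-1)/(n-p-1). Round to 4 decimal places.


Plug in: Adj R^2 = 1 - (1 - 0.1852) * 20/18.
= 1 - 0.8148 * 20/18
= 1 - 16.2960 / 18
= 1 - 0.9053 = 0.0947.

0.0947


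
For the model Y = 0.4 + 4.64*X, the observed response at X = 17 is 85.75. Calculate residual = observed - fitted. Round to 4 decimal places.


Compute yhat = 0.4 + (4.64)(17) = 79.2800.
Residual = actual - predicted = 85.75 - 79.2800 = 6.4700.

6.4700


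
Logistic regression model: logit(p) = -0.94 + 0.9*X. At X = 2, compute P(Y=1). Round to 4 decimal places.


Compute z = -0.94 + (0.9)(2) = 0.8600.
exp(-z) = 0.4232.
P = 1/(1 + 0.4232) = 0.7027.

0.7027


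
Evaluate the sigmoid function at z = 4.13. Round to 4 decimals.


First, exp(-4.1300) = 0.0161.
Then sigma(z) = 1/(1 + 0.0161) = 0.9842.

0.9842


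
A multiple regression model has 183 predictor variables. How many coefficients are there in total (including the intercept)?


Including the intercept, the model has 183 predictor coefficients + 1 intercept.
Total = 184.

184


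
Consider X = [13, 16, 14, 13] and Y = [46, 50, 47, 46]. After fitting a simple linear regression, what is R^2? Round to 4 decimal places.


Fit the OLS line: b0 = 28.5833, b1 = 1.3333.
SSres = 0.0833.
SStot = 10.7500.
R^2 = 1 - 0.0833/10.7500 = 0.9922.

0.9922


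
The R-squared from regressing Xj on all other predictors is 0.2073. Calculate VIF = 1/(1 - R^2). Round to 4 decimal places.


Using VIF = 1/(1 - R^2_j):
1 - 0.2073 = 0.7927.
VIF = 1.2615.

1.2615


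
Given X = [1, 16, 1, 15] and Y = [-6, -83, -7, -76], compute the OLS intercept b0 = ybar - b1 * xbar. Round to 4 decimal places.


First find the slope: b1 = -5.0391.
Means: xbar = 8.2500, ybar = -43.0000.
b0 = ybar - b1 * xbar = -43.0000 - -5.0391 * 8.2500 = -1.4270.

-1.4270


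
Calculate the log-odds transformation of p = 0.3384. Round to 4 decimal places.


Compute the odds: 0.3384/0.6616 = 0.5115.
Take the natural log: ln(0.5115) = -0.6704.

-0.6704


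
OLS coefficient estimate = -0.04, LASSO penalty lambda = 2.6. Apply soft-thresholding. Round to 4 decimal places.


Check: |-0.04| = 0.04 vs lambda = 2.6.
Since |beta| <= lambda, the coefficient is set to 0.
Soft-thresholded coefficient = 0.0000.

0.0000


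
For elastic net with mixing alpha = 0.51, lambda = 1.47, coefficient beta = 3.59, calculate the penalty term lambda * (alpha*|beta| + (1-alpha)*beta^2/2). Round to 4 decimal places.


Compute:
L1 = 0.51 * 3.59 = 1.8309.
L2 = 0.49 * 3.59^2 / 2 = 3.1576.
Penalty = 1.47 * (1.8309 + 3.1576) = 7.3331.

7.3331


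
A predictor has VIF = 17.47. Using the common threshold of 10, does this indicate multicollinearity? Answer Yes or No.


Compare VIF = 17.47 to the threshold of 10.
17.47 >= 10, so the answer is Yes.

Yes


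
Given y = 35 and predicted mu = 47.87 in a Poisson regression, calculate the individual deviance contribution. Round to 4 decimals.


y/mu = 35/47.87 = 0.731147 (approx.), and ln(35/47.87) = -0.313141.
y * ln(y/mu) = 35 * -0.313141 = -10.959935.
y - mu = -12.87.
D = 2 * (-10.959935 - -12.87) = 3.820130, which rounds to 3.8201.

3.8201


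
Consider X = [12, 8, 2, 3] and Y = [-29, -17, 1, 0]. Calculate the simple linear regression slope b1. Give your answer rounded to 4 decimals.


First compute the means: xbar = 6.2500, ybar = -11.2500.
Then S_xx = sum((xi - xbar)^2) = 64.7500.
S_xy = sum((xi - xbar)(yi - ybar)) = -200.7500.
b1 = S_xy / S_xx = -200.7500 / 64.7500 = -3.1004.

-3.1004


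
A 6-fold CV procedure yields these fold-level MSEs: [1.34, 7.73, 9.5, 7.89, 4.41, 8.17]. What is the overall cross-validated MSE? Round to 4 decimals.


Sum of fold MSEs = 39.0400.
Average = 39.0400 / 6 = 6.5067.

6.5067


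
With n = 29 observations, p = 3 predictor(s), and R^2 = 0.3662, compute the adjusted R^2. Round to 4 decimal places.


Plug in: Adj R^2 = 1 - (1 - 0.3662) * 28/25.
= 1 - 0.6338 * 28/25
= 1 - 17.7464 / 25
= 1 - 0.7099 = 0.2901.

0.2901


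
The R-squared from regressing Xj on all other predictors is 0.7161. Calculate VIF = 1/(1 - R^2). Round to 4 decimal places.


VIF = 1 / (1 - 0.7161).
= 1 / 0.2839 = 3.5224.

3.5224


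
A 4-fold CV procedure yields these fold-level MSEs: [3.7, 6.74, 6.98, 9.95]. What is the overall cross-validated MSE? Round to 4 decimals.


Add all fold MSEs: 27.3700.
Divide by k = 4: 27.3700/4 = 6.8425.

6.8425
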